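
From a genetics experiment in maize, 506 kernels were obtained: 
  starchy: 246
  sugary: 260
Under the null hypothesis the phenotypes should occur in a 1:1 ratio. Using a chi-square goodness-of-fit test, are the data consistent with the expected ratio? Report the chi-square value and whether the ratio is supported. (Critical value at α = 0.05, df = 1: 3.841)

Total ratio parts = 2. Expected numbers out of 506:
  starchy: 506 × 1/2 = 253
  sugary: 506 × 1/2 = 253
χ² = Σ (O − E)² / E
  starchy: (246 − 253)² / 253 = 0.1937
  sugary: (260 − 253)² / 253 = 0.1937
χ² = 0.1937 + 0.1937 = 0.3874 ≈ 0.387
Degrees of freedom = 2 − 1 = 1; critical value at α = 0.05 is 3.841.
Since 0.387 < 3.841, we fail to reject the null hypothesis — the data are consistent with the 1:1 ratio.

0.387; consistent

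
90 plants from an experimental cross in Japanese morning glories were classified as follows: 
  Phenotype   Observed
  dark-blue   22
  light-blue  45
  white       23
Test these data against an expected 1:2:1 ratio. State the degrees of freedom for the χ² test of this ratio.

A goodness-of-fit test with 3 phenotype classes has df = 3 − 1 = 2.

2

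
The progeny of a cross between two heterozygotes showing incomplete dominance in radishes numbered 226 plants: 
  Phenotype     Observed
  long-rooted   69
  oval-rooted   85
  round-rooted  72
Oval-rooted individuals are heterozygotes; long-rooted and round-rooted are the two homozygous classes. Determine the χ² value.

With incomplete dominance, a heterozygote × heterozygote cross gives a 1:2:1 phenotypic ratio.
Total ratio parts = 4. Expected numbers out of 226:
  long-rooted: 226 × 1/4 = 56.5
  oval-rooted: 226 × 2/4 = 113
  round-rooted: 226 × 1/4 = 56.5
χ² = Σ (O − E)² / E
  long-rooted: (69 − 56.5)² / 56.5 = 2.7655
  oval-rooted: (85 − 113)² / 113 = 6.9381
  round-rooted: (72 − 56.5)² / 56.5 = 4.2522
χ² = 2.7655 + 6.9381 + 4.2522 = 13.9558 ≈ 13.956

13.956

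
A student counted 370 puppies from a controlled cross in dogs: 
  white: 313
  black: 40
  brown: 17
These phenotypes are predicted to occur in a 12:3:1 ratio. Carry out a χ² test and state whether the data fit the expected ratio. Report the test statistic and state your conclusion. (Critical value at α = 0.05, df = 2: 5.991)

Total ratio parts = 16. Expected numbers out of 370:
  white: 370 × 12/16 = 277.5
  black: 370 × 3/16 = 69.375
  brown: 370 × 1/16 = 23.125
χ² = Σ (O − E)² / E
  white: (313 − 277.5)² / 277.5 = 4.5414
  black: (40 − 69.375)² / 69.375 = 12.4381
  brown: (17 − 23.125)² / 23.125 = 1.6223
χ² = 4.5414 + 12.4381 + 1.6223 = 18.6018 ≈ 18.602
Degrees of freedom = 3 − 1 = 2; critical value at α = 0.05 is 5.991.
Since 18.602 > 5.991, we reject the null hypothesis — the data do not fit the 12:3:1 ratio.

18.602; not consistent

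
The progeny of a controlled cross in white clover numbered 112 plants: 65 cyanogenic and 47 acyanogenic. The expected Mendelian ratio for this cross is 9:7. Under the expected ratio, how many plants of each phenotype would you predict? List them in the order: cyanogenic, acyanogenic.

Under the 9:7 hypothesis (Σ ratio = 16, N = 112):
  cyanogenic: 112 × 9/16 = 63
  acyanogenic: 112 × 7/16 = 49

63, 49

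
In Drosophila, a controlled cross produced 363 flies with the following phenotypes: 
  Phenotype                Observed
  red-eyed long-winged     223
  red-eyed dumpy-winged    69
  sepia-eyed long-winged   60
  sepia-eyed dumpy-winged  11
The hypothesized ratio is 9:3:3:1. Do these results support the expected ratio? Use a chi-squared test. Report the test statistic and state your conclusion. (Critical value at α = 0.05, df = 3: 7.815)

8.722; not consistent

The 9:3:3:1 ratio has 16 parts, so with N = 363 the expected counts are:
  red-eyed long-winged: 363 × 9/16 = 204.1875
  red-eyed dumpy-winged: 363 × 3/16 = 68.0625
  sepia-eyed long-winged: 363 × 3/16 = 68.0625
  sepia-eyed dumpy-winged: 363 × 1/16 = 22.6875
χ² = Σ (O − E)² / E
  red-eyed long-winged: (223 − 204.1875)² / 204.1875 = 1.7333
  red-eyed dumpy-winged: (69 − 68.0625)² / 68.0625 = 0.0129
  sepia-eyed long-winged: (60 − 68.0625)² / 68.0625 = 0.9551
  sepia-eyed dumpy-winged: (11 − 22.6875)² / 22.6875 = 6.0208
χ² = 1.7333 + 0.0129 + 0.9551 + 6.0208 = 8.7221 ≈ 8.722
Degrees of freedom = 4 − 1 = 3; critical value at α = 0.05 is 7.815.
Since 8.722 > 7.815, we reject the null hypothesis — the data do not fit the 9:3:3:1 ratio.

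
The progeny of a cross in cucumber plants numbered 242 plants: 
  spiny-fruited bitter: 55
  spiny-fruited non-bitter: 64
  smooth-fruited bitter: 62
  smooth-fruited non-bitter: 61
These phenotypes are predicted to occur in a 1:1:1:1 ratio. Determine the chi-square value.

0.744

The 1:1:1:1 ratio has 4 parts, so with N = 242 the expected counts are:
  spiny-fruited bitter: 242 × 1/4 = 60.5
  spiny-fruited non-bitter: 242 × 1/4 = 60.5
  smooth-fruited bitter: 242 × 1/4 = 60.5
  smooth-fruited non-bitter: 242 × 1/4 = 60.5
χ² = Σ (O − E)² / E
  spiny-fruited bitter: (55 − 60.5)² / 60.5 = 0.5000
  spiny-fruited non-bitter: (64 − 60.5)² / 60.5 = 0.2025
  smooth-fruited bitter: (62 − 60.5)² / 60.5 = 0.0372
  smooth-fruited non-bitter: (61 − 60.5)² / 60.5 = 0.0041
χ² = 0.5000 + 0.2025 + 0.0372 + 0.0041 = 0.7438 ≈ 0.744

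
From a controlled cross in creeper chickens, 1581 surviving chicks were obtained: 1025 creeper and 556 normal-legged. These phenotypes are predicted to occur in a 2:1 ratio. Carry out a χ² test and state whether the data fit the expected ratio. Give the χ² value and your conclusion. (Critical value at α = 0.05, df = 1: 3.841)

2.394; consistent

Under the 2:1 hypothesis (Σ ratio = 3, N = 1581):
  creeper: 1581 × 2/3 = 1054
  normal-legged: 1581 × 1/3 = 527
χ² = Σ (O − E)² / E
  creeper: (1025 − 1054)² / 1054 = 0.7979
  normal-legged: (556 − 527)² / 527 = 1.5958
χ² = 0.7979 + 1.5958 = 2.3937 ≈ 2.394
Degrees of freedom = 2 − 1 = 1; critical value at α = 0.05 is 3.841.
Since 2.394 < 3.841, we fail to reject the null hypothesis — the data are consistent with the 2:1 ratio.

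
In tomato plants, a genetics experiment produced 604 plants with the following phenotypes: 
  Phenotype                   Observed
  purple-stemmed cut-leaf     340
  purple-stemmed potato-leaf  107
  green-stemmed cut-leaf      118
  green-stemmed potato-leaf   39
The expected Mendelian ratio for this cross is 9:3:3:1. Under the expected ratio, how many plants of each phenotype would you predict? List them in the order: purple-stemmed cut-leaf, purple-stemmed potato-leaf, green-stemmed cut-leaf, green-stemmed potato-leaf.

339.75, 113.25, 113.25, 37.75

Under the 9:3:3:1 hypothesis (Σ ratio = 16, N = 604):
  purple-stemmed cut-leaf: 604 × 9/16 = 339.75
  purple-stemmed potato-leaf: 604 × 3/16 = 113.25
  green-stemmed cut-leaf: 604 × 3/16 = 113.25
  green-stemmed potato-leaf: 604 × 1/16 = 37.75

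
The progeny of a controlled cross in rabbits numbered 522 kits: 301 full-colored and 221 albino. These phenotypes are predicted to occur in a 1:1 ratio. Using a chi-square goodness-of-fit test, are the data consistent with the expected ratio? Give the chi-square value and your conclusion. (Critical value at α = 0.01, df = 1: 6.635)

Under the 1:1 hypothesis (Σ ratio = 2, N = 522):
  full-colored: 522 × 1/2 = 261
  albino: 522 × 1/2 = 261
χ² = Σ (O − E)² / E
  full-colored: (301 − 261)² / 261 = 6.1303
  albino: (221 − 261)² / 261 = 6.1303
χ² = 6.1303 + 6.1303 = 12.2606 ≈ 12.261
Degrees of freedom = 2 − 1 = 1; critical value at α = 0.01 is 6.635.
Since 12.261 > 6.635, we reject the null hypothesis — the data do not fit the 1:1 ratio.

12.261; not consistent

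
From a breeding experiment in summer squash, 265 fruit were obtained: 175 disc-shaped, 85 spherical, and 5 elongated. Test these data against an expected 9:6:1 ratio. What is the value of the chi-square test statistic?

14.665

Expected counts for N = 265 under a 9:6:1 ratio (total parts = 16):
  disc-shaped: 265 × 9/16 = 149.0625
  spherical: 265 × 6/16 = 99.375
  elongated: 265 × 1/16 = 16.5625
χ² = Σ (O − E)² / E
  disc-shaped: (175 − 149.0625)² / 149.0625 = 4.5132
  spherical: (85 − 99.375)² / 99.375 = 2.0794
  elongated: (5 − 16.5625)² / 16.5625 = 8.0719
χ² = 4.5132 + 2.0794 + 8.0719 = 14.6645 ≈ 14.665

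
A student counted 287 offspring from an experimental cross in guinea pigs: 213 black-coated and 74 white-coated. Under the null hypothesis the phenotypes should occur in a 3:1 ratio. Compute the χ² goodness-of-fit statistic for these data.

0.094

Total ratio parts = 4. Expected numbers out of 287:
  black-coated: 287 × 3/4 = 215.25
  white-coated: 287 × 1/4 = 71.75
χ² = Σ (O − E)² / E
  black-coated: (213 − 215.25)² / 215.25 = 0.0235
  white-coated: (74 − 71.75)² / 71.75 = 0.0706
χ² = 0.0235 + 0.0706 = 0.0941 ≈ 0.094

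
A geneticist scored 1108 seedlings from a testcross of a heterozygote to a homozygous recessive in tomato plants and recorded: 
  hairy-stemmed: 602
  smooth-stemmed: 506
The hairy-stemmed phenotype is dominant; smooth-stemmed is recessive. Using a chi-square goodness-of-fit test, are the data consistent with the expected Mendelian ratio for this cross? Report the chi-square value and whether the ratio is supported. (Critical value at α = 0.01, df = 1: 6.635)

A testcross of a heterozygote (Aa × aa) gives a 1:1 phenotypic ratio.
The 1:1 ratio has 2 parts, so with N = 1108 the expected counts are:
  hairy-stemmed: 1108 × 1/2 = 554
  smooth-stemmed: 1108 × 1/2 = 554
χ² = Σ (O − E)² / E
  hairy-stemmed: (602 − 554)² / 554 = 4.1588
  smooth-stemmed: (506 − 554)² / 554 = 4.1588
χ² = 4.1588 + 4.1588 = 8.3176 ≈ 8.318
Degrees of freedom = 2 − 1 = 1; critical value at α = 0.01 is 6.635.
Since 8.318 > 6.635, we reject the null hypothesis — the data do not fit the 1:1 ratio.

8.318; not consistent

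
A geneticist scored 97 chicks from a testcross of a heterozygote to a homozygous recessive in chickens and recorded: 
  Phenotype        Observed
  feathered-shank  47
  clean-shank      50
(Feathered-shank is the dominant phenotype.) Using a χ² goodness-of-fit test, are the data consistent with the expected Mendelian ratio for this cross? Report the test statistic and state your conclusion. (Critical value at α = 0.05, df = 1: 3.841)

A testcross of a heterozygote (Aa × aa) gives a 1:1 phenotypic ratio.
Expected counts for N = 97 under a 1:1 ratio (total parts = 2):
  feathered-shank: 97 × 1/2 = 48.5
  clean-shank: 97 × 1/2 = 48.5
χ² = Σ (O − E)² / E
  feathered-shank: (47 − 48.5)² / 48.5 = 0.0464
  clean-shank: (50 − 48.5)² / 48.5 = 0.0464
χ² = 0.0464 + 0.0464 = 0.0928 ≈ 0.093
Degrees of freedom = 2 − 1 = 1; critical value at α = 0.05 is 3.841.
Since 0.093 < 3.841, we fail to reject the null hypothesis — the data are consistent with the 1:1 ratio.

0.093; consistent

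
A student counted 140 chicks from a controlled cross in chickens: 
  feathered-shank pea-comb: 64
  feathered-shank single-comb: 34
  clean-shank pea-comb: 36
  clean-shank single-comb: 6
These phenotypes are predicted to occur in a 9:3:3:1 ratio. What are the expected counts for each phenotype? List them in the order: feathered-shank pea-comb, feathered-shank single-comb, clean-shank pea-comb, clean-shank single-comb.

Total ratio parts = 16. Expected numbers out of 140:
  feathered-shank pea-comb: 140 × 9/16 = 78.75
  feathered-shank single-comb: 140 × 3/16 = 26.25
  clean-shank pea-comb: 140 × 3/16 = 26.25
  clean-shank single-comb: 140 × 1/16 = 8.75

78.75, 26.25, 26.25, 8.75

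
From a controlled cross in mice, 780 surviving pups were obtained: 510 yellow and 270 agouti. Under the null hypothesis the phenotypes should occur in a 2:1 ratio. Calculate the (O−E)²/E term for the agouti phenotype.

Under the 2:1 hypothesis (Σ ratio = 3, N = 780):
  yellow: 780 × 2/3 = 520
  agouti: 780 × 1/3 = 260
Contribution of agouti: (270 − 260)² / 260 = 0.3846

0.385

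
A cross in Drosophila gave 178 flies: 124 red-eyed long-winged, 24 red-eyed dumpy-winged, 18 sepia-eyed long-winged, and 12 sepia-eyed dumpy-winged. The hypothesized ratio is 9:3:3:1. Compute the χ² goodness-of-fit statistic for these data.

15.478

Expected counts for N = 178 under a 9:3:3:1 ratio (total parts = 16):
  red-eyed long-winged: 178 × 9/16 = 100.125
  red-eyed dumpy-winged: 178 × 3/16 = 33.375
  sepia-eyed long-winged: 178 × 3/16 = 33.375
  sepia-eyed dumpy-winged: 178 × 1/16 = 11.125
χ² = Σ (O − E)² / E
  red-eyed long-winged: (124 − 100.125)² / 100.125 = 5.6930
  red-eyed dumpy-winged: (24 − 33.375)² / 33.375 = 2.6334
  sepia-eyed long-winged: (18 − 33.375)² / 33.375 = 7.0829
  sepia-eyed dumpy-winged: (12 − 11.125)² / 11.125 = 0.0688
χ² = 5.6930 + 2.6334 + 7.0829 + 0.0688 = 15.4781 ≈ 15.478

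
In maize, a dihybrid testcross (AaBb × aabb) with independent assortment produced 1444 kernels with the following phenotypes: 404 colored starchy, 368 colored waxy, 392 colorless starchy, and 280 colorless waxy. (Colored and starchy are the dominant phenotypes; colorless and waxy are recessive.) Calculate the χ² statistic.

A dihybrid testcross with independent assortment gives a 1:1:1:1 ratio.
Under the 1:1:1:1 hypothesis (Σ ratio = 4, N = 1444):
  colored starchy: 1444 × 1/4 = 361
  colored waxy: 1444 × 1/4 = 361
  colorless starchy: 1444 × 1/4 = 361
  colorless waxy: 1444 × 1/4 = 361
χ² = Σ (O − E)² / E
  colored starchy: (404 − 361)² / 361 = 5.1219
  colored waxy: (368 − 361)² / 361 = 0.1357
  colorless starchy: (392 − 361)² / 361 = 2.6620
  colorless waxy: (280 − 361)² / 361 = 18.1745
χ² = 5.1219 + 0.1357 + 2.6620 + 18.1745 = 26.0941 ≈ 26.094

26.094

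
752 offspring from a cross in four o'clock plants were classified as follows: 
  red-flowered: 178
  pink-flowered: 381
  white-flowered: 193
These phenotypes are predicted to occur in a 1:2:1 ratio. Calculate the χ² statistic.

0.731

Under the 1:2:1 hypothesis (Σ ratio = 4, N = 752):
  red-flowered: 752 × 1/4 = 188
  pink-flowered: 752 × 2/4 = 376
  white-flowered: 752 × 1/4 = 188
χ² = Σ (O − E)² / E
  red-flowered: (178 − 188)² / 188 = 0.5319
  pink-flowered: (381 − 376)² / 376 = 0.0665
  white-flowered: (193 − 188)² / 188 = 0.1330
χ² = 0.5319 + 0.0665 + 0.1330 = 0.7314 ≈ 0.731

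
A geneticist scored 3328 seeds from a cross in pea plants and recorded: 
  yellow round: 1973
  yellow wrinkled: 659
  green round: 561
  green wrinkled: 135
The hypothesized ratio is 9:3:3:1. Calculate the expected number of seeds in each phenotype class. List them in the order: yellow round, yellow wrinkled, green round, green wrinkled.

1872, 624, 624, 208

Under the 9:3:3:1 hypothesis (Σ ratio = 16, N = 3328):
  yellow round: 3328 × 9/16 = 1872
  yellow wrinkled: 3328 × 3/16 = 624
  green round: 3328 × 3/16 = 624
  green wrinkled: 3328 × 1/16 = 208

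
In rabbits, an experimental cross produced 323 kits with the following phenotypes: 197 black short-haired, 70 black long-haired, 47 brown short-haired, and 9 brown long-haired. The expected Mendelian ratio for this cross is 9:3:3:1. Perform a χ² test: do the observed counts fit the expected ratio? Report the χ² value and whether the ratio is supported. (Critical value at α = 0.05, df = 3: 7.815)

11.998; not consistent

Under the 9:3:3:1 hypothesis (Σ ratio = 16, N = 323):
  black short-haired: 323 × 9/16 = 181.6875
  black long-haired: 323 × 3/16 = 60.5625
  brown short-haired: 323 × 3/16 = 60.5625
  brown long-haired: 323 × 1/16 = 20.1875
χ² = Σ (O − E)² / E
  black short-haired: (197 − 181.6875)² / 181.6875 = 1.2905
  black long-haired: (70 − 60.5625)² / 60.5625 = 1.4707
  brown short-haired: (47 − 60.5625)² / 60.5625 = 3.0372
  brown long-haired: (9 − 20.1875)² / 20.1875 = 6.1999
χ² = 1.2905 + 1.4707 + 3.0372 + 6.1999 = 11.9983 ≈ 11.998
Degrees of freedom = 4 − 1 = 3; critical value at α = 0.05 is 7.815.
Since 11.998 > 7.815, we reject the null hypothesis — the data do not fit the 9:3:3:1 ratio.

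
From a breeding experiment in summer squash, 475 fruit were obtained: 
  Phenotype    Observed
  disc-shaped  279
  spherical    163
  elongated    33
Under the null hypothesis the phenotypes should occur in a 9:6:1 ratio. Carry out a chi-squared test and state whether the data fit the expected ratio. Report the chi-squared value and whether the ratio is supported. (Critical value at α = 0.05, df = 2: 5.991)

2.176; consistent

Under the 9:6:1 hypothesis (Σ ratio = 16, N = 475):
  disc-shaped: 475 × 9/16 = 267.1875
  spherical: 475 × 6/16 = 178.125
  elongated: 475 × 1/16 = 29.6875
χ² = Σ (O − E)² / E
  disc-shaped: (279 − 267.1875)² / 267.1875 = 0.5222
  spherical: (163 − 178.125)² / 178.125 = 1.2843
  elongated: (33 − 29.6875)² / 29.6875 = 0.3696
χ² = 0.5222 + 1.2843 + 0.3696 = 2.1761 ≈ 2.176
Degrees of freedom = 3 − 1 = 2; critical value at α = 0.05 is 5.991.
Since 2.176 < 5.991, we fail to reject the null hypothesis — the data are consistent with the 9:6:1 ratio.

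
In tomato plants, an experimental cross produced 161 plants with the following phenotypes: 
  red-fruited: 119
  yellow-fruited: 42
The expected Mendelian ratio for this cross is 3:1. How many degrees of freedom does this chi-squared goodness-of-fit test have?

1

A goodness-of-fit test with 2 phenotype classes has df = 2 − 1 = 1.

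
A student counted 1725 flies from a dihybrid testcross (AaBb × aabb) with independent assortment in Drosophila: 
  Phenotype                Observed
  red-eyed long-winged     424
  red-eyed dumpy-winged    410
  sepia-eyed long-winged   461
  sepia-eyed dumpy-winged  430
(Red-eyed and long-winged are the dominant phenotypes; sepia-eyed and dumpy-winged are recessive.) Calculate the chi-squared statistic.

3.225

A dihybrid testcross with independent assortment gives a 1:1:1:1 ratio.
Expected counts for N = 1725 under a 1:1:1:1 ratio (total parts = 4):
  red-eyed long-winged: 1725 × 1/4 = 431.25
  red-eyed dumpy-winged: 1725 × 1/4 = 431.25
  sepia-eyed long-winged: 1725 × 1/4 = 431.25
  sepia-eyed dumpy-winged: 1725 × 1/4 = 431.25
χ² = Σ (O − E)² / E
  red-eyed long-winged: (424 − 431.25)² / 431.25 = 0.1219
  red-eyed dumpy-winged: (410 − 431.25)² / 431.25 = 1.0471
  sepia-eyed long-winged: (461 − 431.25)² / 431.25 = 2.0523
  sepia-eyed dumpy-winged: (430 − 431.25)² / 431.25 = 0.0036
χ² = 0.1219 + 1.0471 + 2.0523 + 0.0036 = 3.2249 ≈ 3.225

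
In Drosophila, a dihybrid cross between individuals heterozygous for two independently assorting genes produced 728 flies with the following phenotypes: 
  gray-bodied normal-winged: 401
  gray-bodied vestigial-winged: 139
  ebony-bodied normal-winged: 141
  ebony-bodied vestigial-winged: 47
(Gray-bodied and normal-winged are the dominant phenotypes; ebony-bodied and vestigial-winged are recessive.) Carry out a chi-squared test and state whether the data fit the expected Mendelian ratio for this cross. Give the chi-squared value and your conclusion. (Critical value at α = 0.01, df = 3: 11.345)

A dihybrid F₂ with independent assortment and complete dominance at both loci gives a 9:3:3:1 phenotypic ratio.
Under the 9:3:3:1 hypothesis (Σ ratio = 16, N = 728):
  gray-bodied normal-winged: 728 × 9/16 = 409.5
  gray-bodied vestigial-winged: 728 × 3/16 = 136.5
  ebony-bodied normal-winged: 728 × 3/16 = 136.5
  ebony-bodied vestigial-winged: 728 × 1/16 = 45.5
χ² = Σ (O − E)² / E
  gray-bodied normal-winged: (401 − 409.5)² / 409.5 = 0.1764
  gray-bodied vestigial-winged: (139 − 136.5)² / 136.5 = 0.0458
  ebony-bodied normal-winged: (141 − 136.5)² / 136.5 = 0.1484
  ebony-bodied vestigial-winged: (47 − 45.5)² / 45.5 = 0.0495
χ² = 0.1764 + 0.0458 + 0.1484 + 0.0495 = 0.4201 ≈ 0.420
Degrees of freedom = 4 − 1 = 3; critical value at α = 0.01 is 11.345.
Since 0.420 < 11.345, we fail to reject the null hypothesis — the data are consistent with the 9:3:3:1 ratio.

0.420; consistent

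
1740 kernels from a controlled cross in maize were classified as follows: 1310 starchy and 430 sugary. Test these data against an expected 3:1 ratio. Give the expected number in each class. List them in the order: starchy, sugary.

Total ratio parts = 4. Expected numbers out of 1740:
  starchy: 1740 × 3/4 = 1305
  sugary: 1740 × 1/4 = 435

1305, 435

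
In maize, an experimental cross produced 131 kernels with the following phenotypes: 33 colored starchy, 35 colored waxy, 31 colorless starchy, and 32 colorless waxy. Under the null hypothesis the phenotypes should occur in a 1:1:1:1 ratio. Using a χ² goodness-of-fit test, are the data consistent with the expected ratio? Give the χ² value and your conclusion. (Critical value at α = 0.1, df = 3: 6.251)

0.267; consistent

Expected counts for N = 131 under a 1:1:1:1 ratio (total parts = 4):
  colored starchy: 131 × 1/4 = 32.75
  colored waxy: 131 × 1/4 = 32.75
  colorless starchy: 131 × 1/4 = 32.75
  colorless waxy: 131 × 1/4 = 32.75
χ² = Σ (O − E)² / E
  colored starchy: (33 − 32.75)² / 32.75 = 0.0019
  colored waxy: (35 − 32.75)² / 32.75 = 0.1546
  colorless starchy: (31 − 32.75)² / 32.75 = 0.0935
  colorless waxy: (32 − 32.75)² / 32.75 = 0.0172
χ² = 0.0019 + 0.1546 + 0.0935 + 0.0172 = 0.2672 ≈ 0.267
Degrees of freedom = 4 − 1 = 3; critical value at α = 0.1 is 6.251.
Since 0.267 < 6.251, we fail to reject the null hypothesis — the data are consistent with the 1:1:1:1 ratio.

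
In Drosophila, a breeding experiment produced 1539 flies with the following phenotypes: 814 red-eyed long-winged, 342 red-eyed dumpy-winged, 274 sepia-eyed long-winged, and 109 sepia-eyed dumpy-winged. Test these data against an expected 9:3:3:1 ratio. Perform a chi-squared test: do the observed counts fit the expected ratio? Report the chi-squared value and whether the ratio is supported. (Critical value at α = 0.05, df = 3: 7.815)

Under the 9:3:3:1 hypothesis (Σ ratio = 16, N = 1539):
  red-eyed long-winged: 1539 × 9/16 = 865.6875
  red-eyed dumpy-winged: 1539 × 3/16 = 288.5625
  sepia-eyed long-winged: 1539 × 3/16 = 288.5625
  sepia-eyed dumpy-winged: 1539 × 1/16 = 96.1875
χ² = Σ (O − E)² / E
  red-eyed long-winged: (814 − 865.6875)² / 865.6875 = 3.0861
  red-eyed dumpy-winged: (342 − 288.5625)² / 288.5625 = 9.8958
  sepia-eyed long-winged: (274 − 288.5625)² / 288.5625 = 0.7349
  sepia-eyed dumpy-winged: (109 − 96.1875)² / 96.1875 = 1.7067
χ² = 3.0861 + 9.8958 + 0.7349 + 1.7067 = 15.4235 ≈ 15.424
Degrees of freedom = 4 − 1 = 3; critical value at α = 0.05 is 7.815.
Since 15.424 > 7.815, we reject the null hypothesis — the data do not fit the 9:3:3:1 ratio.

15.424; not consistent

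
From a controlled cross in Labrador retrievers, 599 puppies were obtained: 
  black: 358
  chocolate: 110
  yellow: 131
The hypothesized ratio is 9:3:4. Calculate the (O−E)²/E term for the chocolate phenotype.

0.048

The 9:3:4 ratio has 16 parts, so with N = 599 the expected counts are:
  black: 599 × 9/16 = 336.9375
  chocolate: 599 × 3/16 = 112.3125
  yellow: 599 × 4/16 = 149.75
Contribution of chocolate: (110 − 112.3125)² / 112.3125 = 0.0476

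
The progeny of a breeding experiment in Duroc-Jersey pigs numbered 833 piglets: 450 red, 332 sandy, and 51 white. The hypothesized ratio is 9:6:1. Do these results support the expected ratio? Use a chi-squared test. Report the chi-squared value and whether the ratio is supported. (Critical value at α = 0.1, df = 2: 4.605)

1.990; consistent

Expected counts for N = 833 under a 9:6:1 ratio (total parts = 16):
  red: 833 × 9/16 = 468.5625
  sandy: 833 × 6/16 = 312.375
  white: 833 × 1/16 = 52.0625
χ² = Σ (O − E)² / E
  red: (450 − 468.5625)² / 468.5625 = 0.7354
  sandy: (332 − 312.375)² / 312.375 = 1.2329
  white: (51 − 52.0625)² / 52.0625 = 0.0217
χ² = 0.7354 + 1.2329 + 0.0217 = 1.990
Degrees of freedom = 3 − 1 = 2; critical value at α = 0.1 is 4.605.
Since 1.990 < 4.605, we fail to reject the null hypothesis — the data are consistent with the 9:6:1 ratio.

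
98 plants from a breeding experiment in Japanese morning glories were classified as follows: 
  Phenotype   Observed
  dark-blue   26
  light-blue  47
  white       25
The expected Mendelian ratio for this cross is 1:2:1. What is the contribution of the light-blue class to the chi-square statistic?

0.082

Expected counts for N = 98 under a 1:2:1 ratio (total parts = 4):
  dark-blue: 98 × 1/4 = 24.5
  light-blue: 98 × 2/4 = 49
  white: 98 × 1/4 = 24.5
Contribution of light-blue: (47 − 49)² / 49 = 0.0816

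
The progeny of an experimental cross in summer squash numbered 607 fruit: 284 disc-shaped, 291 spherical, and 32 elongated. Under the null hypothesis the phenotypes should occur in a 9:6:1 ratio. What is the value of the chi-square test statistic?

Expected counts for N = 607 under a 9:6:1 ratio (total parts = 16):
  disc-shaped: 607 × 9/16 = 341.4375
  spherical: 607 × 6/16 = 227.625
  elongated: 607 × 1/16 = 37.9375
χ² = Σ (O − E)² / E
  disc-shaped: (284 − 341.4375)² / 341.4375 = 9.6623
  spherical: (291 − 227.625)² / 227.625 = 17.6448
  elongated: (32 − 37.9375)² / 37.9375 = 0.9293
χ² = 9.6623 + 17.6448 + 0.9293 = 28.2364 ≈ 28.236

28.236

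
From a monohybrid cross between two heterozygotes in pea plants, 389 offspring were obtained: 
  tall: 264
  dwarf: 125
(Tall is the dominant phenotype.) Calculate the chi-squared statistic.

10.558

For a monohybrid cross between heterozygotes with complete dominance, the expected phenotypic ratio is 3:1.
Total ratio parts = 4. Expected numbers out of 389:
  tall: 389 × 3/4 = 291.75
  dwarf: 389 × 1/4 = 97.25
χ² = Σ (O − E)² / E
  tall: (264 − 291.75)² / 291.75 = 2.6395
  dwarf: (125 − 97.25)² / 97.25 = 7.9184
χ² = 2.6395 + 7.9184 = 10.5579 ≈ 10.558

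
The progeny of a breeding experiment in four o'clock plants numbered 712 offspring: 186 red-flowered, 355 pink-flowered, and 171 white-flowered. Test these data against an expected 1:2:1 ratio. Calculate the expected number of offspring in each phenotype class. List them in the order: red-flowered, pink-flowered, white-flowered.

178, 356, 178

The 1:2:1 ratio has 4 parts, so with N = 712 the expected counts are:
  red-flowered: 712 × 1/4 = 178
  pink-flowered: 712 × 2/4 = 356
  white-flowered: 712 × 1/4 = 178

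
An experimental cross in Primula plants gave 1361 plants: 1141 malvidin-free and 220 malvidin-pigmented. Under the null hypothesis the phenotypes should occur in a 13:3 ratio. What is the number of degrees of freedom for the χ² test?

A goodness-of-fit test with 2 phenotype classes has df = 2 − 1 = 1.

1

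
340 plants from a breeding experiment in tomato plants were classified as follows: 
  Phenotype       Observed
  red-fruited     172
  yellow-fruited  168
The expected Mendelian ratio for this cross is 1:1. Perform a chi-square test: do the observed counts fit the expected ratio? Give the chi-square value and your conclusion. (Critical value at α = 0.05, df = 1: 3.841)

Expected counts for N = 340 under a 1:1 ratio (total parts = 2):
  red-fruited: 340 × 1/2 = 170
  yellow-fruited: 340 × 1/2 = 170
χ² = Σ (O − E)² / E
  red-fruited: (172 − 170)² / 170 = 0.0235
  yellow-fruited: (168 − 170)² / 170 = 0.0235
χ² = 0.0235 + 0.0235 = 0.047
Degrees of freedom = 2 − 1 = 1; critical value at α = 0.05 is 3.841.
Since 0.047 < 3.841, we fail to reject the null hypothesis — the data are consistent with the 1:1 ratio.

0.047; consistent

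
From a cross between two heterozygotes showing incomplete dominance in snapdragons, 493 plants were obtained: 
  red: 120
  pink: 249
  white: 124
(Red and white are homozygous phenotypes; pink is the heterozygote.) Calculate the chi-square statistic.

With incomplete dominance, a heterozygote × heterozygote cross gives a 1:2:1 phenotypic ratio.
Under the 1:2:1 hypothesis (Σ ratio = 4, N = 493):
  red: 493 × 1/4 = 123.25
  pink: 493 × 2/4 = 246.5
  white: 493 × 1/4 = 123.25
χ² = Σ (O − E)² / E
  red: (120 − 123.25)² / 123.25 = 0.0857
  pink: (249 − 246.5)² / 246.5 = 0.0254
  white: (124 − 123.25)² / 123.25 = 0.0046
χ² = 0.0857 + 0.0254 + 0.0046 = 0.1157 ≈ 0.116

0.116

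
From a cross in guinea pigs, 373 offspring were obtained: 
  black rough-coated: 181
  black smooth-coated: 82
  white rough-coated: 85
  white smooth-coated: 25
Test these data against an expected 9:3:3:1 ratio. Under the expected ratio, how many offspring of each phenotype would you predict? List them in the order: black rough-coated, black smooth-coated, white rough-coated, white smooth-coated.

209.8125, 69.9375, 69.9375, 23.3125

The 9:3:3:1 ratio has 16 parts, so with N = 373 the expected counts are:
  black rough-coated: 373 × 9/16 = 209.8125
  black smooth-coated: 373 × 3/16 = 69.9375
  white rough-coated: 373 × 3/16 = 69.9375
  white smooth-coated: 373 × 1/16 = 23.3125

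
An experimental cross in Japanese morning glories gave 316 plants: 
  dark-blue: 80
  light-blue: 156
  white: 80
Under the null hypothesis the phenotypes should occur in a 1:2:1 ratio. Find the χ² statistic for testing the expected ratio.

Total ratio parts = 4. Expected numbers out of 316:
  dark-blue: 316 × 1/4 = 79
  light-blue: 316 × 2/4 = 158
  white: 316 × 1/4 = 79
χ² = Σ (O − E)² / E
  dark-blue: (80 − 79)² / 79 = 0.0127
  light-blue: (156 − 158)² / 158 = 0.0253
  white: (80 − 79)² / 79 = 0.0127
χ² = 0.0127 + 0.0253 + 0.0127 = 0.0507 ≈ 0.051

0.051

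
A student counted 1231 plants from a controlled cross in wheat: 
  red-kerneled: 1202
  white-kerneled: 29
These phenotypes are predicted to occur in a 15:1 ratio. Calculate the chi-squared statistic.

Expected counts for N = 1231 under a 15:1 ratio (total parts = 16):
  red-kerneled: 1231 × 15/16 = 1154.0625
  white-kerneled: 1231 × 1/16 = 76.9375
χ² = Σ (O − E)² / E
  red-kerneled: (1202 − 1154.0625)² / 1154.0625 = 1.9912
  white-kerneled: (29 − 76.9375)² / 76.9375 = 29.8685
χ² = 1.9912 + 29.8685 = 31.8597 ≈ 31.860

31.860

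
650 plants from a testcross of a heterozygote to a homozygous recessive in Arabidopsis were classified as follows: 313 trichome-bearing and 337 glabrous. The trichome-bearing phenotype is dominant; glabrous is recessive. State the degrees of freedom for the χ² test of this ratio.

1

A testcross of a heterozygote (Aa × aa) gives a 1:1 phenotypic ratio.
A goodness-of-fit test with 2 phenotype classes has df = 2 − 1 = 1.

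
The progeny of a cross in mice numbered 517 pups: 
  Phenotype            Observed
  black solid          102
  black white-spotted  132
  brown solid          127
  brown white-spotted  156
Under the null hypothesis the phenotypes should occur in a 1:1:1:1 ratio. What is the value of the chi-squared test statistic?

11.379

Expected counts for N = 517 under a 1:1:1:1 ratio (total parts = 4):
  black solid: 517 × 1/4 = 129.25
  black white-spotted: 517 × 1/4 = 129.25
  brown solid: 517 × 1/4 = 129.25
  brown white-spotted: 517 × 1/4 = 129.25
χ² = Σ (O − E)² / E
  black solid: (102 − 129.25)² / 129.25 = 5.7452
  black white-spotted: (132 − 129.25)² / 129.25 = 0.0585
  brown solid: (127 − 129.25)² / 129.25 = 0.0392
  brown white-spotted: (156 − 129.25)² / 129.25 = 5.5363
χ² = 5.7452 + 0.0585 + 0.0392 + 5.5363 = 11.3792 ≈ 11.379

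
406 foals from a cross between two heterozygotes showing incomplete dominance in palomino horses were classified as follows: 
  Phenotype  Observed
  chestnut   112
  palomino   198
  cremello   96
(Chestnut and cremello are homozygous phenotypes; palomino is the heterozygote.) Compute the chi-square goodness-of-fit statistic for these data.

1.507

With incomplete dominance, a heterozygote × heterozygote cross gives a 1:2:1 phenotypic ratio.
Total ratio parts = 4. Expected numbers out of 406:
  chestnut: 406 × 1/4 = 101.5
  palomino: 406 × 2/4 = 203
  cremello: 406 × 1/4 = 101.5
χ² = Σ (O − E)² / E
  chestnut: (112 − 101.5)² / 101.5 = 1.0862
  palomino: (198 − 203)² / 203 = 0.1232
  cremello: (96 − 101.5)² / 101.5 = 0.2980
χ² = 1.0862 + 0.1232 + 0.2980 = 1.5074 ≈ 1.507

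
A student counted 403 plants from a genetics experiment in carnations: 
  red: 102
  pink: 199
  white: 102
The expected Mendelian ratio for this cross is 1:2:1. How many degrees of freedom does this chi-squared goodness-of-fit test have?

2

A goodness-of-fit test with 3 phenotype classes has df = 3 − 1 = 2.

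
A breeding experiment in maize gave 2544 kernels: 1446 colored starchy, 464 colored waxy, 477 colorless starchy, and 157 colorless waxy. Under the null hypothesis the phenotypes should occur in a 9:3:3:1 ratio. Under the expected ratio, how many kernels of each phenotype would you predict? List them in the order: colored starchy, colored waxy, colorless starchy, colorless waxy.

The 9:3:3:1 ratio has 16 parts, so with N = 2544 the expected counts are:
  colored starchy: 2544 × 9/16 = 1431
  colored waxy: 2544 × 3/16 = 477
  colorless starchy: 2544 × 3/16 = 477
  colorless waxy: 2544 × 1/16 = 159

1431, 477, 477, 159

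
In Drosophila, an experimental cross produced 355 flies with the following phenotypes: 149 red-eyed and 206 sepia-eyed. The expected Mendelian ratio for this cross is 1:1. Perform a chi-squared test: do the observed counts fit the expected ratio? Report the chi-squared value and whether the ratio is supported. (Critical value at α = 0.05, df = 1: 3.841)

Under the 1:1 hypothesis (Σ ratio = 2, N = 355):
  red-eyed: 355 × 1/2 = 177.5
  sepia-eyed: 355 × 1/2 = 177.5
χ² = Σ (O − E)² / E
  red-eyed: (149 − 177.5)² / 177.5 = 4.5761
  sepia-eyed: (206 − 177.5)² / 177.5 = 4.5761
χ² = 4.5761 + 4.5761 = 9.1522 ≈ 9.152
Degrees of freedom = 2 − 1 = 1; critical value at α = 0.05 is 3.841.
Since 9.152 > 3.841, we reject the null hypothesis — the data do not fit the 1:1 ratio.

9.152; not consistent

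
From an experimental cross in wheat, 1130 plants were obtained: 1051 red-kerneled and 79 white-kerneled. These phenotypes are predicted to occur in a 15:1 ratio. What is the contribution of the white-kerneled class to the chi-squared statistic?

0.993

Total ratio parts = 16. Expected numbers out of 1130:
  red-kerneled: 1130 × 15/16 = 1059.375
  white-kerneled: 1130 × 1/16 = 70.625
Contribution of white-kerneled: (79 − 70.625)² / 70.625 = 0.9931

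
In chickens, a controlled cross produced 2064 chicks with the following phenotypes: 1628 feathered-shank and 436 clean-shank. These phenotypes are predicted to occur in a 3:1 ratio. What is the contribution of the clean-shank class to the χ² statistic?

12.403

The 3:1 ratio has 4 parts, so with N = 2064 the expected counts are:
  feathered-shank: 2064 × 3/4 = 1548
  clean-shank: 2064 × 1/4 = 516
Contribution of clean-shank: (436 − 516)² / 516 = 12.4031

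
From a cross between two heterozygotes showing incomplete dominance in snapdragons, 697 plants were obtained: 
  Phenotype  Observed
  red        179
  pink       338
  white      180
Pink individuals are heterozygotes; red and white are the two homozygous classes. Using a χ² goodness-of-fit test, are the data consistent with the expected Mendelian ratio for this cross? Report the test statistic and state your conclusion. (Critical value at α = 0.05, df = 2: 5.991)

With incomplete dominance, a heterozygote × heterozygote cross gives a 1:2:1 phenotypic ratio.
Expected counts for N = 697 under a 1:2:1 ratio (total parts = 4):
  red: 697 × 1/4 = 174.25
  pink: 697 × 2/4 = 348.5
  white: 697 × 1/4 = 174.25
χ² = Σ (O − E)² / E
  red: (179 − 174.25)² / 174.25 = 0.1295
  pink: (338 − 348.5)² / 348.5 = 0.3164
  white: (180 − 174.25)² / 174.25 = 0.1897
χ² = 0.1295 + 0.3164 + 0.1897 = 0.6356 ≈ 0.636
Degrees of freedom = 3 − 1 = 2; critical value at α = 0.05 is 5.991.
Since 0.636 < 5.991, we fail to reject the null hypothesis — the data are consistent with the 1:2:1 ratio.

0.636; consistent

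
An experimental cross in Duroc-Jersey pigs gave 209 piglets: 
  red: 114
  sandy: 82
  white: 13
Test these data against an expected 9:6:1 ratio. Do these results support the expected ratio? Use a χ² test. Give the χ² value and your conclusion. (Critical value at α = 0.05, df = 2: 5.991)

0.276; consistent

Under the 9:6:1 hypothesis (Σ ratio = 16, N = 209):
  red: 209 × 9/16 = 117.5625
  sandy: 209 × 6/16 = 78.375
  white: 209 × 1/16 = 13.0625
χ² = Σ (O − E)² / E
  red: (114 − 117.5625)² / 117.5625 = 0.1080
  sandy: (82 − 78.375)² / 78.375 = 0.1677
  white: (13 − 13.0625)² / 13.0625 = 0.0003
χ² = 0.1080 + 0.1677 + 0.0003 = 0.276
Degrees of freedom = 3 − 1 = 2; critical value at α = 0.05 is 5.991.
Since 0.276 < 5.991, we fail to reject the null hypothesis — the data are consistent with the 9:6:1 ratio.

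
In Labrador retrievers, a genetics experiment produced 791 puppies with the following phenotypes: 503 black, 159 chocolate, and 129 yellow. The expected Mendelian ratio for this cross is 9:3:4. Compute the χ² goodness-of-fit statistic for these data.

Under the 9:3:4 hypothesis (Σ ratio = 16, N = 791):
  black: 791 × 9/16 = 444.9375
  chocolate: 791 × 3/16 = 148.3125
  yellow: 791 × 4/16 = 197.75
χ² = Σ (O − E)² / E
  black: (503 − 444.9375)² / 444.9375 = 7.5769
  chocolate: (159 − 148.3125)² / 148.3125 = 0.7701
  yellow: (129 − 197.75)² / 197.75 = 23.9017
χ² = 7.5769 + 0.7701 + 23.9017 = 32.2487 ≈ 32.249

32.249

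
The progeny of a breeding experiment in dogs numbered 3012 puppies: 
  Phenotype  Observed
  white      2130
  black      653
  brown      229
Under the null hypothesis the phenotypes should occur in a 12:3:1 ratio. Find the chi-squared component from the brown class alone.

The 12:3:1 ratio has 16 parts, so with N = 3012 the expected counts are:
  white: 3012 × 12/16 = 2259
  black: 3012 × 3/16 = 564.75
  brown: 3012 × 1/16 = 188.25
Contribution of brown: (229 − 188.25)² / 188.25 = 8.8210

8.821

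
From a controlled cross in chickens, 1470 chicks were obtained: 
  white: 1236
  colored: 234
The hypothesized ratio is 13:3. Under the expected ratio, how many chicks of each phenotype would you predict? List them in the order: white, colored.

Expected counts for N = 1470 under a 13:3 ratio (total parts = 16):
  white: 1470 × 13/16 = 1194.375
  colored: 1470 × 3/16 = 275.625

1194.375, 275.625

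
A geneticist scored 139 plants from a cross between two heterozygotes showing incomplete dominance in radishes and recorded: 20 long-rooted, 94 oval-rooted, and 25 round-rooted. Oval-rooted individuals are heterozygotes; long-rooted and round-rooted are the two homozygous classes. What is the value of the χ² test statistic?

With incomplete dominance, a heterozygote × heterozygote cross gives a 1:2:1 phenotypic ratio.
Under the 1:2:1 hypothesis (Σ ratio = 4, N = 139):
  long-rooted: 139 × 1/4 = 34.75
  oval-rooted: 139 × 2/4 = 69.5
  round-rooted: 139 × 1/4 = 34.75
χ² = Σ (O − E)² / E
  long-rooted: (20 − 34.75)² / 34.75 = 6.2608
  oval-rooted: (94 − 69.5)² / 69.5 = 8.6367
  round-rooted: (25 − 34.75)² / 34.75 = 2.7356
χ² = 6.2608 + 8.6367 + 2.7356 = 17.6331 ≈ 17.633

17.633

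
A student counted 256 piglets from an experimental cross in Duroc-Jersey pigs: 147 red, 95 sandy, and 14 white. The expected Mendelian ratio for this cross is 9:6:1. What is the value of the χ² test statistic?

0.323

The 9:6:1 ratio has 16 parts, so with N = 256 the expected counts are:
  red: 256 × 9/16 = 144
  sandy: 256 × 6/16 = 96
  white: 256 × 1/16 = 16
χ² = Σ (O − E)² / E
  red: (147 − 144)² / 144 = 0.0625
  sandy: (95 − 96)² / 96 = 0.0104
  white: (14 − 16)² / 16 = 0.2500
χ² = 0.0625 + 0.0104 + 0.2500 = 0.3229 ≈ 0.323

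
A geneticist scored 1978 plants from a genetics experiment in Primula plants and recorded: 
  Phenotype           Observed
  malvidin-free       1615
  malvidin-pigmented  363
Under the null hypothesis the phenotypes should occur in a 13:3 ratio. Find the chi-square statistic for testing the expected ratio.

Total ratio parts = 16. Expected numbers out of 1978:
  malvidin-free: 1978 × 13/16 = 1607.125
  malvidin-pigmented: 1978 × 3/16 = 370.875
χ² = Σ (O − E)² / E
  malvidin-free: (1615 − 1607.125)² / 1607.125 = 0.0386
  malvidin-pigmented: (363 − 370.875)² / 370.875 = 0.1672
χ² = 0.0386 + 0.1672 = 0.2058 ≈ 0.206

0.206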